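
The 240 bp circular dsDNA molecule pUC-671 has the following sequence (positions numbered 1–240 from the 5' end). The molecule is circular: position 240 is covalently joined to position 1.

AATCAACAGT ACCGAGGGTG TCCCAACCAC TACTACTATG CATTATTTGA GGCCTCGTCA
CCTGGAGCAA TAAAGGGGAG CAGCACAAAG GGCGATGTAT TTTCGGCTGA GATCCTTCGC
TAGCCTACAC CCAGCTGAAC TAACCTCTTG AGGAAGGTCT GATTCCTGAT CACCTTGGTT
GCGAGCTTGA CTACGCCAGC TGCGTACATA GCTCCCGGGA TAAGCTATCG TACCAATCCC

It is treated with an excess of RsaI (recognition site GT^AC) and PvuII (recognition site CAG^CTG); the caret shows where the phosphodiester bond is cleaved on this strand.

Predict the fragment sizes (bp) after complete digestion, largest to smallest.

124, 65, 26, 19, 6 bp

RsaI sites (GTAC) start at positions 9, 204, 230.
RsaI cuts after base 2 of each site, so after positions 10, 205, 231.
PvuII sites (CAGCTG) start at positions 132, 197.
PvuII cuts after base 3 of each site, so after positions 134, 199.
Combined cut positions: 10, 134, 199, 205, 231.
Circular molecule, 5 cuts → 5 fragments:
  11–134 → 124 bp
  135–199 → 65 bp
  200–205 → 6 bp
  206–231 → 26 bp
  232–240 then 1–10 → 9 + 10 = 19 bp
Sorted largest to smallest: 124, 65, 26, 19, 6 bp.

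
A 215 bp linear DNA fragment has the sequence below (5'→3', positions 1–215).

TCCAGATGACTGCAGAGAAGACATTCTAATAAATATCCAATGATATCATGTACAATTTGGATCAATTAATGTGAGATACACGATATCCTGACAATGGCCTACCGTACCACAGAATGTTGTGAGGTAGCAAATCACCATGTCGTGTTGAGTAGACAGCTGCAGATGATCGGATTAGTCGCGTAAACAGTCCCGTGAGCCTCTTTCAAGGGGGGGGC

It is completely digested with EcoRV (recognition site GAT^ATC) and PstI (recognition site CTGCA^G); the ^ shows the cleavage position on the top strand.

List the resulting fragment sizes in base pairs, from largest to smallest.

77, 54, 40, 30, 14 bp

EcoRV sites (GATATC) start at positions 42, 82.
EcoRV cuts after base 3 of each site, so after positions 44, 84.
PstI sites (CTGCAG) start at positions 10, 157.
PstI cuts after base 5 of each site (before the last base), so after positions 14, 161.
Combined cut positions: 14, 44, 84, 161.
Linear molecule, 4 cuts → 5 fragments:
  1–14 → 14 bp
  15–44 → 30 bp
  45–84 → 40 bp
  85–161 → 77 bp
  162–215 → 54 bp
Sorted largest to smallest: 77, 54, 40, 30, 14 bp.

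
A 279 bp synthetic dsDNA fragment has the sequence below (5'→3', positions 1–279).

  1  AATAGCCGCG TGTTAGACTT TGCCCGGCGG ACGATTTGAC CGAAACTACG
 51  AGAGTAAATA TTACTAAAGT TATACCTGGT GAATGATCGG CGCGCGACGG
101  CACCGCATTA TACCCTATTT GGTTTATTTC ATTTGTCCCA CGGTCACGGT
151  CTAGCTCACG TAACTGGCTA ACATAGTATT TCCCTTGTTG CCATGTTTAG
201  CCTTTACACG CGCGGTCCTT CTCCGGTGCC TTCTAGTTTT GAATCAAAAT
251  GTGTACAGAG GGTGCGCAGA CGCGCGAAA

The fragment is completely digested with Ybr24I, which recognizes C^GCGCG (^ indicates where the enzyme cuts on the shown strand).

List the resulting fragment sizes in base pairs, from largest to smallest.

Ybr24I sites (CGCGCG) start at positions 91, 209, 271.
Ybr24I cuts after the first base of each site, so after positions 91, 209, 271.
Linear molecule, 3 cuts → 4 fragments:
  1–91 → 91 bp
  92–209 → 118 bp
  210–271 → 62 bp
  272–279 → 8 bp
Sorted largest to smallest: 118, 91, 62, 8 bp.

118, 91, 62, 8 bp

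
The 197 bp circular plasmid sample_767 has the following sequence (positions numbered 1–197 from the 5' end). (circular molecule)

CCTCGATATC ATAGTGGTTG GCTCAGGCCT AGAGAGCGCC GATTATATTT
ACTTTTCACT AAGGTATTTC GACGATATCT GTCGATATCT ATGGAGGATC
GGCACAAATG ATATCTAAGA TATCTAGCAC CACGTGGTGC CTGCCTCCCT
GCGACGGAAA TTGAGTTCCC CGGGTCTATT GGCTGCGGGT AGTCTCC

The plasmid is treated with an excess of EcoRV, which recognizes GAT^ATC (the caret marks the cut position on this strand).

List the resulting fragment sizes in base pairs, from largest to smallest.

EcoRV sites (GATATC) start at positions 5, 74, 84, 110, 119.
EcoRV cuts after base 3 of each site, so after positions 7, 76, 86, 112, 121.
Circular molecule, 5 cuts → 5 fragments:
  8–76 → 69 bp
  77–86 → 10 bp
  87–112 → 26 bp
  113–121 → 9 bp
  122–197 then 1–7 → 76 + 7 = 83 bp
Sorted largest to smallest: 83, 69, 26, 10, 9 bp.

83, 69, 26, 10, 9 bp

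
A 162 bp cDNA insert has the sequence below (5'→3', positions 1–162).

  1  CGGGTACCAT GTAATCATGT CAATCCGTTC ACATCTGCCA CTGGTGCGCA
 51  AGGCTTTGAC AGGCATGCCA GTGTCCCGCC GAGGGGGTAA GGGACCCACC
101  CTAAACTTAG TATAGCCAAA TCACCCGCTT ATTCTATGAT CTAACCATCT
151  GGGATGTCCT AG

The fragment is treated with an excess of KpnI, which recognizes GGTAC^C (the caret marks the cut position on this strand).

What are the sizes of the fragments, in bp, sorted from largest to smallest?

155, 7 bp

The KpnI site (GGTACC) starts at position 3.
KpnI cuts after base 5 of each site (before the last base), so after position 7.
Linear molecule, 1 cut → 2 fragments:
  1–7 → 7 bp
  8–162 → 155 bp
Sorted largest to smallest: 155, 7 bp.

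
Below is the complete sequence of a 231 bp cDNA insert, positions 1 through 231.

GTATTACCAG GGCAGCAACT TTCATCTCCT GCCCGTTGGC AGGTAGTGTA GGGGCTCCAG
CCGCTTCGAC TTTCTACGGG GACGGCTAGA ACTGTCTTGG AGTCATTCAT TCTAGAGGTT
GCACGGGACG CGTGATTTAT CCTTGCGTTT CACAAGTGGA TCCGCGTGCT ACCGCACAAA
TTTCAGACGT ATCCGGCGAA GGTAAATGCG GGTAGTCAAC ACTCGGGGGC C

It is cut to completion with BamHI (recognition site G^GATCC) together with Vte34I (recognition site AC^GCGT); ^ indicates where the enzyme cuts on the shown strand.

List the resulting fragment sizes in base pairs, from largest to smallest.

The BamHI site (GGATCC) starts at position 158.
BamHI cuts after the first base of each site, so after position 158.
The Vte34I site (ACGCGT) starts at position 128.
Vte34I cuts after base 2 of each site, so after position 129.
Combined cut positions: 129, 158.
Linear molecule, 2 cuts → 3 fragments:
  1–129 → 129 bp
  130–158 → 29 bp
  159–231 → 73 bp
Sorted largest to smallest: 129, 73, 29 bp.

129, 73, 29 bp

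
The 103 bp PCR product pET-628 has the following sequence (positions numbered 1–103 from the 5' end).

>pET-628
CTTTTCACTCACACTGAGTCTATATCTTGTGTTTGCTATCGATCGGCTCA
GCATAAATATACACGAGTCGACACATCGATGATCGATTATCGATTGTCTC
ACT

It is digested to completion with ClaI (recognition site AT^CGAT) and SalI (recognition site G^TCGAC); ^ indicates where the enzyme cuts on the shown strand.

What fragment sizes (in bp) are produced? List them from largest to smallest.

ClaI sites (ATCGAT) start at positions 38, 75, 82, 89.
ClaI cuts after base 2 of each site, so after positions 39, 76, 83, 90.
The SalI site (GTCGAC) starts at position 67.
SalI cuts after the first base of each site, so after position 67.
Combined cut positions: 39, 67, 76, 83, 90.
Linear molecule, 5 cuts → 6 fragments:
  1–39 → 39 bp
  40–67 → 28 bp
  68–76 → 9 bp
  77–83 → 7 bp
  84–90 → 7 bp
  91–103 → 13 bp
Sorted largest to smallest: 39, 28, 13, 9, 7, 7 bp.

39, 28, 13, 9, 7, 7 bp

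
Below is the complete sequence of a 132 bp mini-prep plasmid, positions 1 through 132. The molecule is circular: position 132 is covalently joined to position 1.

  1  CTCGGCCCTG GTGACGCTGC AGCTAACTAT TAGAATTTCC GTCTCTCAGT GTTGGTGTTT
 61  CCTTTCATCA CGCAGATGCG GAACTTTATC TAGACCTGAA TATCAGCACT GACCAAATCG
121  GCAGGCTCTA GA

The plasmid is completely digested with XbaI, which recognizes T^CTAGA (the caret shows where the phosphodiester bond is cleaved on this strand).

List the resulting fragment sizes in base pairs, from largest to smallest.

94, 38 bp

XbaI sites (TCTAGA) start at positions 89, 127.
XbaI cuts after the first base of each site, so after positions 89, 127.
Circular molecule, 2 cuts → 2 fragments:
  90–127 → 38 bp
  128–132 then 1–89 → 5 + 89 = 94 bp
Sorted largest to smallest: 94, 38 bp.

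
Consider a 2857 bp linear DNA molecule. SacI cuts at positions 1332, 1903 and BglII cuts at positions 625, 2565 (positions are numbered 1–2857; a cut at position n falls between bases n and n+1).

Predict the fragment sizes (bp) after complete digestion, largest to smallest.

707, 662, 625, 571, 292 bp

Combined cut positions (sorted): 625, 1332, 1903, 2565.
Linear molecule, 4 cuts → 5 fragments:
  625 − 0 = 625 bp
  1332 − 625 = 707 bp
  1903 − 1332 = 571 bp
  2565 − 1903 = 662 bp
  2857 − 2565 = 292 bp
Sorted largest to smallest: 707, 662, 625, 571, 292 bp.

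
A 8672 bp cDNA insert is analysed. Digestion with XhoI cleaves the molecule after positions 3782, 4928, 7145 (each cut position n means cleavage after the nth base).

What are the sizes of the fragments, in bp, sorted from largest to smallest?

3782, 2217, 1527, 1146 bp

Linear molecule, 3 cuts → 4 fragments:
  3782 − 0 = 3782 bp
  4928 − 3782 = 1146 bp
  7145 − 4928 = 2217 bp
  8672 − 7145 = 1527 bp
Sorted largest to smallest: 3782, 2217, 1527, 1146 bp.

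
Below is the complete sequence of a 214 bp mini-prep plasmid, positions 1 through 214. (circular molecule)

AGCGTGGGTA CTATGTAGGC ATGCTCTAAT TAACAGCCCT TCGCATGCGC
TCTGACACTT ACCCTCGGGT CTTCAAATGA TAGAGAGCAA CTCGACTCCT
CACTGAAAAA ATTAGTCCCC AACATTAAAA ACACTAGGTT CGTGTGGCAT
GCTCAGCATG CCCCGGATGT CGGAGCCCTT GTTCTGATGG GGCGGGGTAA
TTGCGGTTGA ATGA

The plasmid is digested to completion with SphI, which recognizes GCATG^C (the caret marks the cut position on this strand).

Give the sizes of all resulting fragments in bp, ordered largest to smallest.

104, 77, 24, 9 bp

SphI sites (GCATGC) start at positions 19, 43, 147, 156.
SphI cuts after base 5 of each site (before the last base), so after positions 23, 47, 151, 160.
Circular molecule, 4 cuts → 4 fragments:
  24–47 → 24 bp
  48–151 → 104 bp
  152–160 → 9 bp
  161–214 then 1–23 → 54 + 23 = 77 bp
Sorted largest to smallest: 104, 77, 24, 9 bp.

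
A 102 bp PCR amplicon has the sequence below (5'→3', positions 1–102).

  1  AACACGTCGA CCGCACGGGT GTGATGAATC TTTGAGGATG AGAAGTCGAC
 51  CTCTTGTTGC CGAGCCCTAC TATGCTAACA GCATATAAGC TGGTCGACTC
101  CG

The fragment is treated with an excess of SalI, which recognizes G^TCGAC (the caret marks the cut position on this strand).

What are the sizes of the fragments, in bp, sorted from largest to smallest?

SalI sites (GTCGAC) start at positions 6, 45, 93.
SalI cuts after the first base of each site, so after positions 6, 45, 93.
Linear molecule, 3 cuts → 4 fragments:
  1–6 → 6 bp
  7–45 → 39 bp
  46–93 → 48 bp
  94–102 → 9 bp
Sorted largest to smallest: 48, 39, 9, 6 bp.

48, 39, 9, 6 bp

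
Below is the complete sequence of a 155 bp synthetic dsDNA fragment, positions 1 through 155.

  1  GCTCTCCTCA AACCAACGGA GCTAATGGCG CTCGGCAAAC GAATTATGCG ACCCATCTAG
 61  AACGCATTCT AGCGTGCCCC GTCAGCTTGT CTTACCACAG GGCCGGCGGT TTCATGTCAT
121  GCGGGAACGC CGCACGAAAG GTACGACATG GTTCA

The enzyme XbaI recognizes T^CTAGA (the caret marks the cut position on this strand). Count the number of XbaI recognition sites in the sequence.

1

TCTAGA occurs starting at position 56.
XbaI cuts at 1 site.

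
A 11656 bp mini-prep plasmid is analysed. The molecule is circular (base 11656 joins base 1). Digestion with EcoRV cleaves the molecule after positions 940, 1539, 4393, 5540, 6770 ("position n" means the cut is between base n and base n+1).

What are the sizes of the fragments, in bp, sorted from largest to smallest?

Circular molecule, 5 cuts → 5 fragments:
  1539 − 940 = 599 bp
  4393 − 1539 = 2854 bp
  5540 − 4393 = 1147 bp
  6770 − 5540 = 1230 bp
  wrap: 11656 − 6770 + 940 = 5826 bp
Sorted largest to smallest: 5826, 2854, 1230, 1147, 599 bp.

5826, 2854, 1230, 1147, 599 bp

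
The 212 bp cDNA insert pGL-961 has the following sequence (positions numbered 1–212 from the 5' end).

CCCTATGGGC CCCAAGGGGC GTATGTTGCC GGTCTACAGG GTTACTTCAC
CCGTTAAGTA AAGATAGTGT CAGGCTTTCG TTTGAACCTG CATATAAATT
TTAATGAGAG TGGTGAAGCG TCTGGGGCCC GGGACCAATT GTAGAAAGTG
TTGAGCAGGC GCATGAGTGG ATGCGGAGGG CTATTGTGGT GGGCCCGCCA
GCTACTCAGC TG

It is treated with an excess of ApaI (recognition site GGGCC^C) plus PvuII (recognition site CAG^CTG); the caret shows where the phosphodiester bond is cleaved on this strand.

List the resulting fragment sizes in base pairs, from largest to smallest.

118, 66, 14, 11, 3 bp

ApaI sites (GGGCCC) start at positions 7, 125, 191.
ApaI cuts after base 5 of each site (before the last base), so after positions 11, 129, 195.
The PvuII site (CAGCTG) starts at position 207.
PvuII cuts after base 3 of each site, so after position 209.
Combined cut positions: 11, 129, 195, 209.
Linear molecule, 4 cuts → 5 fragments:
  1–11 → 11 bp
  12–129 → 118 bp
  130–195 → 66 bp
  196–209 → 14 bp
  210–212 → 3 bp
Sorted largest to smallest: 118, 66, 14, 11, 3 bp.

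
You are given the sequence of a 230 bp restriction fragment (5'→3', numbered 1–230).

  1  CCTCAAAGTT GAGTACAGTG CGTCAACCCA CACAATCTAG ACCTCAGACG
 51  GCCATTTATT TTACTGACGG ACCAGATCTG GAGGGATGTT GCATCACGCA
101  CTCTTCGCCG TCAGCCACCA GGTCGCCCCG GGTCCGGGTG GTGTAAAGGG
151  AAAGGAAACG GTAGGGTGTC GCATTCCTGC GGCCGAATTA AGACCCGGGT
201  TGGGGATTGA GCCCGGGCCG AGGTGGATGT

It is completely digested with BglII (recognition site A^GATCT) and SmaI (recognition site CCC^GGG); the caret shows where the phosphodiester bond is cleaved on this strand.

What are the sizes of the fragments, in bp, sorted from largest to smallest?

The BglII site (AGATCT) starts at position 74.
BglII cuts after the first base of each site, so after position 74.
SmaI sites (CCCGGG) start at positions 127, 194, 212.
SmaI cuts after base 3 of each site, so after positions 129, 196, 214.
Combined cut positions: 74, 129, 196, 214.
Linear molecule, 4 cuts → 5 fragments:
  1–74 → 74 bp
  75–129 → 55 bp
  130–196 → 67 bp
  197–214 → 18 bp
  215–230 → 16 bp
Sorted largest to smallest: 74, 67, 55, 18, 16 bp.

74, 67, 55, 18, 16 bp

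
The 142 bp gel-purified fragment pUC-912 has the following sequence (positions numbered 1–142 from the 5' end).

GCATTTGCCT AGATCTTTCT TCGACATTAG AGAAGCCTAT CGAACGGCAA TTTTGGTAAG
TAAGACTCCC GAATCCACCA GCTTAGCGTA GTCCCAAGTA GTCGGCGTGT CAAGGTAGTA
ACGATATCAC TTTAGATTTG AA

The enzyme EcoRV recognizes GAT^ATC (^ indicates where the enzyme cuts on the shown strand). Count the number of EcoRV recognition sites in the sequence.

1

GATATC occurs starting at position 123.
EcoRV cuts at 1 site.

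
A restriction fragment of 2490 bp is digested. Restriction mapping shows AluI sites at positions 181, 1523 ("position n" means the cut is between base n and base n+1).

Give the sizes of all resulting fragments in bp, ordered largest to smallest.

Linear molecule, 2 cuts → 3 fragments:
  181 − 0 = 181 bp
  1523 − 181 = 1342 bp
  2490 − 1523 = 967 bp
Sorted largest to smallest: 1342, 967, 181 bp.

1342, 967, 181 bp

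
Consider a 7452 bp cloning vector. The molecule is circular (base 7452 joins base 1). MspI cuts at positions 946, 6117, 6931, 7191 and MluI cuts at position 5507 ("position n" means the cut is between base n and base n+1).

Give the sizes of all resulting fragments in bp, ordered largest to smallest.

4561, 1207, 814, 610, 260 bp

Combined cut positions (sorted): 946, 5507, 6117, 6931, 7191.
Circular molecule, 5 cuts → 5 fragments:
  5507 − 946 = 4561 bp
  6117 − 5507 = 610 bp
  6931 − 6117 = 814 bp
  7191 − 6931 = 260 bp
  wrap: 7452 − 7191 + 946 = 1207 bp
Sorted largest to smallest: 4561, 1207, 814, 610, 260 bp.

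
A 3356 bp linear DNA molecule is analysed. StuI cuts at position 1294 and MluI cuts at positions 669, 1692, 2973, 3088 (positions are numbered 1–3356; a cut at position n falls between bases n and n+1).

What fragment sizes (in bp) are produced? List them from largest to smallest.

Combined cut positions (sorted): 669, 1294, 1692, 2973, 3088.
Linear molecule, 5 cuts → 6 fragments:
  669 − 0 = 669 bp
  1294 − 669 = 625 bp
  1692 − 1294 = 398 bp
  2973 − 1692 = 1281 bp
  3088 − 2973 = 115 bp
  3356 − 3088 = 268 bp
Sorted largest to smallest: 1281, 669, 625, 398, 268, 115 bp.

1281, 669, 625, 398, 268, 115 bp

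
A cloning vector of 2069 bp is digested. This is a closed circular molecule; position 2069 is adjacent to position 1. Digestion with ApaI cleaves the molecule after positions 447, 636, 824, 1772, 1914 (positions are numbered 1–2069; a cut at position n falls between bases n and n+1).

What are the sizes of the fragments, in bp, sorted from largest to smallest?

948, 602, 189, 188, 142 bp

Circular molecule, 5 cuts → 5 fragments:
  636 − 447 = 189 bp
  824 − 636 = 188 bp
  1772 − 824 = 948 bp
  1914 − 1772 = 142 bp
  wrap: 2069 − 1914 + 447 = 602 bp
Sorted largest to smallest: 948, 602, 189, 188, 142 bp.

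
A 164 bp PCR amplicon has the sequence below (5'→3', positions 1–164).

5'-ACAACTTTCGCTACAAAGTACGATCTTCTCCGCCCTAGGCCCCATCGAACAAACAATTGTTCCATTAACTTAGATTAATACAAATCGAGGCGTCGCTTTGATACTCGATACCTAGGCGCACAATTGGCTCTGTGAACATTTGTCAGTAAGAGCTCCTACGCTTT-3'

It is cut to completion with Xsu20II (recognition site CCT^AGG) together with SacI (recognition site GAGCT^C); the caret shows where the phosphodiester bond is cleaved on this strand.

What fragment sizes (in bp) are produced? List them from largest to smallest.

77, 41, 36, 10 bp

Xsu20II sites (CCTAGG) start at positions 34, 111.
Xsu20II cuts after base 3 of each site, so after positions 36, 113.
The SacI site (GAGCTC) starts at position 150.
SacI cuts after base 5 of each site (before the last base), so after position 154.
Combined cut positions: 36, 113, 154.
Linear molecule, 3 cuts → 4 fragments:
  1–36 → 36 bp
  37–113 → 77 bp
  114–154 → 41 bp
  155–164 → 10 bp
Sorted largest to smallest: 77, 41, 36, 10 bp.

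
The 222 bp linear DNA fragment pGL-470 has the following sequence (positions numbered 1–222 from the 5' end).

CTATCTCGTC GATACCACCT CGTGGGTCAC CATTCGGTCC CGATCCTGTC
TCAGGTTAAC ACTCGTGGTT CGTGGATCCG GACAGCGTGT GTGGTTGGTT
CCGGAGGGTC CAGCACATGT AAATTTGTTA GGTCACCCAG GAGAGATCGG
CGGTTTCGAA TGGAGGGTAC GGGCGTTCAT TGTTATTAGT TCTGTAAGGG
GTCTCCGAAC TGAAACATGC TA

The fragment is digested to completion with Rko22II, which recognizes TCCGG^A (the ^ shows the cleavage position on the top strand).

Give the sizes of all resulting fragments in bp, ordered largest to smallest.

118, 81, 23 bp

Rko22II sites (TCCGGA) start at positions 77, 100.
Rko22II cuts after base 5 of each site (before the last base), so after positions 81, 104.
Linear molecule, 2 cuts → 3 fragments:
  1–81 → 81 bp
  82–104 → 23 bp
  105–222 → 118 bp
Sorted largest to smallest: 118, 81, 23 bp.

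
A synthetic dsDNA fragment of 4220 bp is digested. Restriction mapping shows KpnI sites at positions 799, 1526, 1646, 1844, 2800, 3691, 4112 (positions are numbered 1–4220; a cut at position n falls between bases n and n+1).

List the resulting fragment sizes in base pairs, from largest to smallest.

956, 891, 799, 727, 421, 198, 120, 108 bp

Linear molecule, 7 cuts → 8 fragments:
  799 − 0 = 799 bp
  1526 − 799 = 727 bp
  1646 − 1526 = 120 bp
  1844 − 1646 = 198 bp
  2800 − 1844 = 956 bp
  3691 − 2800 = 891 bp
  4112 − 3691 = 421 bp
  4220 − 4112 = 108 bp
Sorted largest to smallest: 956, 891, 799, 727, 421, 198, 120, 108 bp.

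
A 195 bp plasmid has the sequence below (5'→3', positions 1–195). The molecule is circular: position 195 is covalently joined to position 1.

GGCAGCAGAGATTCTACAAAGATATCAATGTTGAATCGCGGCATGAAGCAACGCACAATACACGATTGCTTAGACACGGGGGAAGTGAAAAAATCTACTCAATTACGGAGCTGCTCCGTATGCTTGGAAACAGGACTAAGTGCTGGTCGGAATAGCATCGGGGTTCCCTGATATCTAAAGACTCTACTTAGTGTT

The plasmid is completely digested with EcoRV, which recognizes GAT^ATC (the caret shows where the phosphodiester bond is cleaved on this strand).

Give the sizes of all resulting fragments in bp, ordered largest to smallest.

149, 46 bp

EcoRV sites (GATATC) start at positions 21, 170.
EcoRV cuts after base 3 of each site, so after positions 23, 172.
Circular molecule, 2 cuts → 2 fragments:
  24–172 → 149 bp
  173–195 then 1–23 → 23 + 23 = 46 bp
Sorted largest to smallest: 149, 46 bp.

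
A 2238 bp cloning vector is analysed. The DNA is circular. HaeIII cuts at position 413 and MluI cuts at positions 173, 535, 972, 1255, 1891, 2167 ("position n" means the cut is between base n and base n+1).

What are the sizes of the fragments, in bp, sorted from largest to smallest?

Combined cut positions (sorted): 173, 413, 535, 972, 1255, 1891, 2167.
Circular molecule, 7 cuts → 7 fragments:
  413 − 173 = 240 bp
  535 − 413 = 122 bp
  972 − 535 = 437 bp
  1255 − 972 = 283 bp
  1891 − 1255 = 636 bp
  2167 − 1891 = 276 bp
  wrap: 2238 − 2167 + 173 = 244 bp
Sorted largest to smallest: 636, 437, 283, 276, 244, 240, 122 bp.

636, 437, 283, 276, 244, 240, 122 bp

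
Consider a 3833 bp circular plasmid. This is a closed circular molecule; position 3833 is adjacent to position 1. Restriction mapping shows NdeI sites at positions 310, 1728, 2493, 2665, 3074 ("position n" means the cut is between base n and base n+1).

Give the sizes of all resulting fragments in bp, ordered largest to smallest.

1418, 1069, 765, 409, 172 bp

Circular molecule, 5 cuts → 5 fragments:
  1728 − 310 = 1418 bp
  2493 − 1728 = 765 bp
  2665 − 2493 = 172 bp
  3074 − 2665 = 409 bp
  wrap: 3833 − 3074 + 310 = 1069 bp
Sorted largest to smallest: 1418, 1069, 765, 409, 172 bp.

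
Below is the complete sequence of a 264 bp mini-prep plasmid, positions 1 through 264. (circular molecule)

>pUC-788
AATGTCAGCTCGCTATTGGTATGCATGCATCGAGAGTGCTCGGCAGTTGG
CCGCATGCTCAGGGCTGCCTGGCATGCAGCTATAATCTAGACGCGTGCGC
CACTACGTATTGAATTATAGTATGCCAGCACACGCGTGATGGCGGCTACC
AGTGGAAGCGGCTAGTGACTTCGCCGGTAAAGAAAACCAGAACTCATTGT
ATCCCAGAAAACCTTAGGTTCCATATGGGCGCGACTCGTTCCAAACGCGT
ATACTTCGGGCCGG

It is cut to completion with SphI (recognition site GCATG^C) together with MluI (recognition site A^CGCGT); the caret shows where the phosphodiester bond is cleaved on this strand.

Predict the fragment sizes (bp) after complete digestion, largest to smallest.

113, 46, 41, 30, 19, 15 bp

SphI sites (GCATGC) start at positions 23, 53, 72.
SphI cuts after base 5 of each site (before the last base), so after positions 27, 57, 76.
MluI sites (ACGCGT) start at positions 91, 132, 245.
MluI cuts after the first base of each site, so after positions 91, 132, 245.
Combined cut positions: 27, 57, 76, 91, 132, 245.
Circular molecule, 6 cuts → 6 fragments:
  28–57 → 30 bp
  58–76 → 19 bp
  77–91 → 15 bp
  92–132 → 41 bp
  133–245 → 113 bp
  246–264 then 1–27 → 19 + 27 = 46 bp
Sorted largest to smallest: 113, 46, 41, 30, 19, 15 bp.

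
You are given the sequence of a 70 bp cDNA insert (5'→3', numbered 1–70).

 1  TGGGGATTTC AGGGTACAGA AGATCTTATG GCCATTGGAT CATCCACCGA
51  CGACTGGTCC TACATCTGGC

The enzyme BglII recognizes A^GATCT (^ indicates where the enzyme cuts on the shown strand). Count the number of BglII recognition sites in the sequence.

1

AGATCT occurs starting at position 21.
BglII cuts at 1 site.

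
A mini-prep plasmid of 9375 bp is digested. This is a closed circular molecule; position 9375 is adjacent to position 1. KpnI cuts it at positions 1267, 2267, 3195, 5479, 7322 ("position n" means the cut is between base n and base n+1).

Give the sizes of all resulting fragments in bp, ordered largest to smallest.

Circular molecule, 5 cuts → 5 fragments:
  2267 − 1267 = 1000 bp
  3195 − 2267 = 928 bp
  5479 − 3195 = 2284 bp
  7322 − 5479 = 1843 bp
  wrap: 9375 − 7322 + 1267 = 3320 bp
Sorted largest to smallest: 3320, 2284, 1843, 1000, 928 bp.

3320, 2284, 1843, 1000, 928 bp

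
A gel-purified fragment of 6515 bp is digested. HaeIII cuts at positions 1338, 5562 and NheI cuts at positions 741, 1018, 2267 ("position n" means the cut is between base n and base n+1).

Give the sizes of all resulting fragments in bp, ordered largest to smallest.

3295, 953, 929, 741, 320, 277 bp

Combined cut positions (sorted): 741, 1018, 1338, 2267, 5562.
Linear molecule, 5 cuts → 6 fragments:
  741 − 0 = 741 bp
  1018 − 741 = 277 bp
  1338 − 1018 = 320 bp
  2267 − 1338 = 929 bp
  5562 − 2267 = 3295 bp
  6515 − 5562 = 953 bp
Sorted largest to smallest: 3295, 953, 929, 741, 320, 277 bp.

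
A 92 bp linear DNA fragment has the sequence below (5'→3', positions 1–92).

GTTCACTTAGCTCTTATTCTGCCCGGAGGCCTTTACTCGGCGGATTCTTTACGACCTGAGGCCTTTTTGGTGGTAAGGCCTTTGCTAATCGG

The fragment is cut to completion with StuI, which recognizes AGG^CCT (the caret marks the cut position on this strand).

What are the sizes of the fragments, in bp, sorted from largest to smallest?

StuI sites (AGGCCT) start at positions 27, 59, 76.
StuI cuts after base 3 of each site, so after positions 29, 61, 78.
Linear molecule, 3 cuts → 4 fragments:
  1–29 → 29 bp
  30–61 → 32 bp
  62–78 → 17 bp
  79–92 → 14 bp
Sorted largest to smallest: 32, 29, 17, 14 bp.

32, 29, 17, 14 bp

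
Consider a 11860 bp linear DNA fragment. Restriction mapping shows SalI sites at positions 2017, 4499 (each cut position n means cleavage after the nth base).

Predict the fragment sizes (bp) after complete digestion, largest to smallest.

7361, 2482, 2017 bp

Linear molecule, 2 cuts → 3 fragments:
  2017 − 0 = 2017 bp
  4499 − 2017 = 2482 bp
  11860 − 4499 = 7361 bp
Sorted largest to smallest: 7361, 2482, 2017 bp.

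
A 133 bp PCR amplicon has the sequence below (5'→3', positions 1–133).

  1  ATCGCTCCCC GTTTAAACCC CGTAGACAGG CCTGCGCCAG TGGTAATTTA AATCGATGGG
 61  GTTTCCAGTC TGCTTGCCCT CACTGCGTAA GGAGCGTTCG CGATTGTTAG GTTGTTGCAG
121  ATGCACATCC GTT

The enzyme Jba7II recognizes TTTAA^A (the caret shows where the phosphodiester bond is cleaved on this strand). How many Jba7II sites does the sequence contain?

TTTAAA occurs starting at positions 12, 47.
Jba7II cuts at 2 sites.

2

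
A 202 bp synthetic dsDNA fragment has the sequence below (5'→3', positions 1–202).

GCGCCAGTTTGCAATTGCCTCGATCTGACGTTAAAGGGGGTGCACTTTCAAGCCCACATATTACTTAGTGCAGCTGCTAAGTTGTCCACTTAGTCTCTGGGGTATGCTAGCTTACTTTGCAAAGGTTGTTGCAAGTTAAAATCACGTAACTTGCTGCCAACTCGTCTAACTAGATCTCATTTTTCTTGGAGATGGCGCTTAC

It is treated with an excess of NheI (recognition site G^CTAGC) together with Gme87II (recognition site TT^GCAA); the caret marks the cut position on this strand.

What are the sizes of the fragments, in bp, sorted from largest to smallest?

96, 72, 12, 12, 10 bp

The NheI site (GCTAGC) starts at position 106.
NheI cuts after the first base of each site, so after position 106.
Gme87II sites (TTGCAA) start at positions 9, 117, 129.
Gme87II cuts after base 2 of each site, so after positions 10, 118, 130.
Combined cut positions: 10, 106, 118, 130.
Linear molecule, 4 cuts → 5 fragments:
  1–10 → 10 bp
  11–106 → 96 bp
  107–118 → 12 bp
  119–130 → 12 bp
  131–202 → 72 bp
Sorted largest to smallest: 96, 72, 12, 12, 10 bp.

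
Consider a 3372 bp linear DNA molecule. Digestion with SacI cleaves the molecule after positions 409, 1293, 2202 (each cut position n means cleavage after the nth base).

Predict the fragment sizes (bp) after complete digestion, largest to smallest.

Linear molecule, 3 cuts → 4 fragments:
  409 − 0 = 409 bp
  1293 − 409 = 884 bp
  2202 − 1293 = 909 bp
  3372 − 2202 = 1170 bp
Sorted largest to smallest: 1170, 909, 884, 409 bp.

1170, 909, 884, 409 bp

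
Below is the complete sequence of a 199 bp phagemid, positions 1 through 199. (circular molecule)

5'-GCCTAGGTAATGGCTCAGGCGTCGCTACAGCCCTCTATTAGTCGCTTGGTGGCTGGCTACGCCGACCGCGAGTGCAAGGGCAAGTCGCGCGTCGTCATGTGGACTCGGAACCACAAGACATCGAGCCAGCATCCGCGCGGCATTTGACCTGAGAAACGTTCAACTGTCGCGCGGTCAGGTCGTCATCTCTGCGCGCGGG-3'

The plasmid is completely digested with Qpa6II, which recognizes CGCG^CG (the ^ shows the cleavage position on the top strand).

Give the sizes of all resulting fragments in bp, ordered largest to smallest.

Qpa6II sites (CGCGCG) start at positions 86, 134, 168, 192.
Qpa6II cuts after base 4 of each site, so after positions 89, 137, 171, 195.
Circular molecule, 4 cuts → 4 fragments:
  90–137 → 48 bp
  138–171 → 34 bp
  172–195 → 24 bp
  196–199 then 1–89 → 4 + 89 = 93 bp
Sorted largest to smallest: 93, 48, 34, 24 bp.

93, 48, 34, 24 bp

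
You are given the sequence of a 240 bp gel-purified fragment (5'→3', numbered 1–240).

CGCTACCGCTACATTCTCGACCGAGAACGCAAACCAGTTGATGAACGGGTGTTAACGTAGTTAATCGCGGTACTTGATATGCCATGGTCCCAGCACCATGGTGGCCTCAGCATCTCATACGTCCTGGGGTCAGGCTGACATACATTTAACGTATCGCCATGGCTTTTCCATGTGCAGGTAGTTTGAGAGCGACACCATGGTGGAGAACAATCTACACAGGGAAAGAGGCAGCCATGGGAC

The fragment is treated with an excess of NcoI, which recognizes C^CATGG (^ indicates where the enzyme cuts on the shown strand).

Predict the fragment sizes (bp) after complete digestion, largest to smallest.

NcoI sites (CCATGG) start at positions 82, 96, 157, 195, 232.
NcoI cuts after the first base of each site, so after positions 82, 96, 157, 195, 232.
Linear molecule, 5 cuts → 6 fragments:
  1–82 → 82 bp
  83–96 → 14 bp
  97–157 → 61 bp
  158–195 → 38 bp
  196–232 → 37 bp
  233–240 → 8 bp
Sorted largest to smallest: 82, 61, 38, 37, 14, 8 bp.

82, 61, 38, 37, 14, 8 bp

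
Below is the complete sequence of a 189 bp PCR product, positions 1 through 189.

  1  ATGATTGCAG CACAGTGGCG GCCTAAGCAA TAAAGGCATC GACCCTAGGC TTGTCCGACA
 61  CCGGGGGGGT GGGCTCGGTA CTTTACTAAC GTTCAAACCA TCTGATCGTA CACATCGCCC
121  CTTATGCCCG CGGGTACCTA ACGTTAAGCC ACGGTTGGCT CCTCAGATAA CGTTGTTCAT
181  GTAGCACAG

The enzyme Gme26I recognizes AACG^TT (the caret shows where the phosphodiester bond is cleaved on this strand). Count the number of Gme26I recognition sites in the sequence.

3

AACGTT occurs starting at positions 88, 140, 169.
Gme26I cuts at 3 sites.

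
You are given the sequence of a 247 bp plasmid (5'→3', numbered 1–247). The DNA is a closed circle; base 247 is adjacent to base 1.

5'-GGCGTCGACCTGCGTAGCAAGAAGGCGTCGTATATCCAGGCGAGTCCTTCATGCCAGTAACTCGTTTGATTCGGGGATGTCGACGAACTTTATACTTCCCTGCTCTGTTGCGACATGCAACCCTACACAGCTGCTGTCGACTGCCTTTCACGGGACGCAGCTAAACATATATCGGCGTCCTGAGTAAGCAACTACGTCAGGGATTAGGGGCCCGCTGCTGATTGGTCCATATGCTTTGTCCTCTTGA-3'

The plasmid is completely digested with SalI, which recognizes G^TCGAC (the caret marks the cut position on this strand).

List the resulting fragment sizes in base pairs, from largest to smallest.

115, 75, 57 bp

SalI sites (GTCGAC) start at positions 4, 79, 136.
SalI cuts after the first base of each site, so after positions 4, 79, 136.
Circular molecule, 3 cuts → 3 fragments:
  5–79 → 75 bp
  80–136 → 57 bp
  137–247 then 1–4 → 111 + 4 = 115 bp
Sorted largest to smallest: 115, 75, 57 bp.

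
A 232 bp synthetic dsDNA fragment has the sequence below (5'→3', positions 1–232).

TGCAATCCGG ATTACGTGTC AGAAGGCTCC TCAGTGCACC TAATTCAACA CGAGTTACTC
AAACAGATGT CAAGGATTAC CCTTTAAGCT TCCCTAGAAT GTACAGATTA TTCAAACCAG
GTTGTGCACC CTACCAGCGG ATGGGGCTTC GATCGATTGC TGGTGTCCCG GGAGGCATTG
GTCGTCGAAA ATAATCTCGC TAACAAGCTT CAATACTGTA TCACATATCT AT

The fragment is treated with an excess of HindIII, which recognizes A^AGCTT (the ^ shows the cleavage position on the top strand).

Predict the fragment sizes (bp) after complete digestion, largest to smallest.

119, 86, 27 bp

HindIII sites (AAGCTT) start at positions 86, 205.
HindIII cuts after the first base of each site, so after positions 86, 205.
Linear molecule, 2 cuts → 3 fragments:
  1–86 → 86 bp
  87–205 → 119 bp
  206–232 → 27 bp
Sorted largest to smallest: 119, 86, 27 bp.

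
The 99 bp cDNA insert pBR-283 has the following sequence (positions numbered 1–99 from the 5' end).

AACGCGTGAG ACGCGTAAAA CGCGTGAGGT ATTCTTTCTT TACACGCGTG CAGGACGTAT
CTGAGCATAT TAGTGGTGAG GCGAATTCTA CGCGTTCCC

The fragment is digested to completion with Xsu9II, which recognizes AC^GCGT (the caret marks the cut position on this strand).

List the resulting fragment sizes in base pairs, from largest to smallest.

46, 24, 9, 9, 8, 3 bp

Xsu9II sites (ACGCGT) start at positions 2, 11, 20, 44, 90.
Xsu9II cuts after base 2 of each site, so after positions 3, 12, 21, 45, 91.
Linear molecule, 5 cuts → 6 fragments:
  1–3 → 3 bp
  4–12 → 9 bp
  13–21 → 9 bp
  22–45 → 24 bp
  46–91 → 46 bp
  92–99 → 8 bp
Sorted largest to smallest: 46, 24, 9, 9, 8, 3 bp.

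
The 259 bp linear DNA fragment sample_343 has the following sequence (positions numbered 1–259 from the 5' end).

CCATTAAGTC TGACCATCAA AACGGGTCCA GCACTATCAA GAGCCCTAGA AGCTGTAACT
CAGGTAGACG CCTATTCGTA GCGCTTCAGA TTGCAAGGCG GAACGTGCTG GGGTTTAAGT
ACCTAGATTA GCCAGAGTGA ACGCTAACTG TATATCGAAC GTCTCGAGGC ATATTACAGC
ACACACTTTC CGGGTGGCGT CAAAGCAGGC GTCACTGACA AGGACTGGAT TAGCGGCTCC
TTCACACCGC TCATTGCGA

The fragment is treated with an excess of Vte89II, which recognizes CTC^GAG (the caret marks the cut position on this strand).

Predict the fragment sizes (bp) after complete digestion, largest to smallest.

165, 94 bp

The Vte89II site (CTCGAG) starts at position 163.
Vte89II cuts after base 3 of each site, so after position 165.
Linear molecule, 1 cut → 2 fragments:
  1–165 → 165 bp
  166–259 → 94 bp
Sorted largest to smallest: 165, 94 bp.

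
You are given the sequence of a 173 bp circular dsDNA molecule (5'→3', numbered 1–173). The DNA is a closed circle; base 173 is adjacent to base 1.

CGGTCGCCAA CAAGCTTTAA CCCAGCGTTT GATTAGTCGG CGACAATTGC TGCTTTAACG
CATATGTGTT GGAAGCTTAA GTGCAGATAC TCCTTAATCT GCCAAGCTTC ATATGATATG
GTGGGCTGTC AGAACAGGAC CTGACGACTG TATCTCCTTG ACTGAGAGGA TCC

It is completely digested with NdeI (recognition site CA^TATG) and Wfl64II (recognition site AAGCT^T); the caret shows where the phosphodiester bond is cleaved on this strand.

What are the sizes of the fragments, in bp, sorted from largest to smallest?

78, 46, 31, 15, 3 bp

NdeI sites (CATATG) start at positions 61, 110.
NdeI cuts after base 2 of each site, so after positions 62, 111.
Wfl64II sites (AAGCTT) start at positions 12, 73, 104.
Wfl64II cuts after base 5 of each site (before the last base), so after positions 16, 77, 108.
Combined cut positions: 16, 62, 77, 108, 111.
Circular molecule, 5 cuts → 5 fragments:
  17–62 → 46 bp
  63–77 → 15 bp
  78–108 → 31 bp
  109–111 → 3 bp
  112–173 then 1–16 → 62 + 16 = 78 bp
Sorted largest to smallest: 78, 46, 31, 15, 3 bp.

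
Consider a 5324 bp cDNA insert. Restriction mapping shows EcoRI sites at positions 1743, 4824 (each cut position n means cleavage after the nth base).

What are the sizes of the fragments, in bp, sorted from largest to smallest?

Linear molecule, 2 cuts → 3 fragments:
  1743 − 0 = 1743 bp
  4824 − 1743 = 3081 bp
  5324 − 4824 = 500 bp
Sorted largest to smallest: 3081, 1743, 500 bp.

3081, 1743, 500 bp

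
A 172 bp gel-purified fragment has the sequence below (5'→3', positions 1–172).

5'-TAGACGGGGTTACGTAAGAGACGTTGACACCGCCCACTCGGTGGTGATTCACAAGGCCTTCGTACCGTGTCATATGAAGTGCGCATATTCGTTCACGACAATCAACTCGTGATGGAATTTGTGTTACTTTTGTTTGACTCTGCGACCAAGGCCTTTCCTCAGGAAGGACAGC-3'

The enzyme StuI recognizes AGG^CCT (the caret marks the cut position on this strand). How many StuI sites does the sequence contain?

AGGCCT occurs starting at positions 54, 149.
StuI cuts at 2 sites.

2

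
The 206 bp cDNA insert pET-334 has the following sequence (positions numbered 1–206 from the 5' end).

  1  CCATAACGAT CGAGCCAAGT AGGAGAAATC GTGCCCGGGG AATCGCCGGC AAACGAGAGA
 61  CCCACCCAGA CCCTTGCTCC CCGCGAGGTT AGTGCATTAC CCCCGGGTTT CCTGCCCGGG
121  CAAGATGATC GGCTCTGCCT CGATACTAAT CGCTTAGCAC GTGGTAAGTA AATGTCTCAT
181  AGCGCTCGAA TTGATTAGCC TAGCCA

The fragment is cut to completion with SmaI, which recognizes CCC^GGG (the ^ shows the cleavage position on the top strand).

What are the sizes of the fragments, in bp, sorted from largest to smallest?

SmaI sites (CCCGGG) start at positions 34, 102, 115.
SmaI cuts after base 3 of each site, so after positions 36, 104, 117.
Linear molecule, 3 cuts → 4 fragments:
  1–36 → 36 bp
  37–104 → 68 bp
  105–117 → 13 bp
  118–206 → 89 bp
Sorted largest to smallest: 89, 68, 36, 13 bp.

89, 68, 36, 13 bp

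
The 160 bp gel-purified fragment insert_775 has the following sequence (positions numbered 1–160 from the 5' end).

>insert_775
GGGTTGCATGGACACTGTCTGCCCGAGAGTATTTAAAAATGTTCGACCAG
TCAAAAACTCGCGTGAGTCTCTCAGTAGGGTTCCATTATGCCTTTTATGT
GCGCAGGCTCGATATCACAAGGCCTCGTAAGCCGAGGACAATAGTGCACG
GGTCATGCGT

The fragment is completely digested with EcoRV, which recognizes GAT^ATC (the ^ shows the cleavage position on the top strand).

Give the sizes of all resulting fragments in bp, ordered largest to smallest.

113, 47 bp

The EcoRV site (GATATC) starts at position 111.
EcoRV cuts after base 3 of each site, so after position 113.
Linear molecule, 1 cut → 2 fragments:
  1–113 → 113 bp
  114–160 → 47 bp
Sorted largest to smallest: 113, 47 bp.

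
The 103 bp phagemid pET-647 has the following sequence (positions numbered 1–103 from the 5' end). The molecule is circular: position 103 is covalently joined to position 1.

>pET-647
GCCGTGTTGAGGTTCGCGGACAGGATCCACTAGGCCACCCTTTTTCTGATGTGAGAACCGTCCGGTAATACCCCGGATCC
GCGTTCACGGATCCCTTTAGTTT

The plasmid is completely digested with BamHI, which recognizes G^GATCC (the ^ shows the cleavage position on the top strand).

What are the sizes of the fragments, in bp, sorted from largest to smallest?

BamHI sites (GGATCC) start at positions 23, 75, 89.
BamHI cuts after the first base of each site, so after positions 23, 75, 89.
Circular molecule, 3 cuts → 3 fragments:
  24–75 → 52 bp
  76–89 → 14 bp
  90–103 then 1–23 → 14 + 23 = 37 bp
Sorted largest to smallest: 52, 37, 14 bp.

52, 37, 14 bp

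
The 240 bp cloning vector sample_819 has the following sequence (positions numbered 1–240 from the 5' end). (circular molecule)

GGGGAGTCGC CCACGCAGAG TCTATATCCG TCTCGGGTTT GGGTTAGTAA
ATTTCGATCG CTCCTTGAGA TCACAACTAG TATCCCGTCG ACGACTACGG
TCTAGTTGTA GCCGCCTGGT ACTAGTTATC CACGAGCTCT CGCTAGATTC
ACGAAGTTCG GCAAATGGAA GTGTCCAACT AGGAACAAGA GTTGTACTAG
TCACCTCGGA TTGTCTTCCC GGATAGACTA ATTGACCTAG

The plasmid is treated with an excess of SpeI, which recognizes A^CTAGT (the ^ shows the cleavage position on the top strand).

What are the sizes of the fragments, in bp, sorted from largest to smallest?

SpeI sites (ACTAGT) start at positions 76, 121, 196.
SpeI cuts after the first base of each site, so after positions 76, 121, 196.
Circular molecule, 3 cuts → 3 fragments:
  77–121 → 45 bp
  122–196 → 75 bp
  197–240 then 1–76 → 44 + 76 = 120 bp
Sorted largest to smallest: 120, 75, 45 bp.

120, 75, 45 bp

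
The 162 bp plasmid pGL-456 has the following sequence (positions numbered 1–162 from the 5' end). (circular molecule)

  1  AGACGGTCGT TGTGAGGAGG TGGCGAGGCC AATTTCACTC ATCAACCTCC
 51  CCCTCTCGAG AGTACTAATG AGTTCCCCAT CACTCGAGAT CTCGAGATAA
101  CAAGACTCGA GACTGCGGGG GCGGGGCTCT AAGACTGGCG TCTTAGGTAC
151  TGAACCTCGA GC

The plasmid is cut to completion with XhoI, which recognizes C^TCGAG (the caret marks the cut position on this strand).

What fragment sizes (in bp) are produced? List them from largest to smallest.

61, 50, 28, 15, 8 bp

XhoI sites (CTCGAG) start at positions 55, 83, 91, 106, 156.
XhoI cuts after the first base of each site, so after positions 55, 83, 91, 106, 156.
Circular molecule, 5 cuts → 5 fragments:
  56–83 → 28 bp
  84–91 → 8 bp
  92–106 → 15 bp
  107–156 → 50 bp
  157–162 then 1–55 → 6 + 55 = 61 bp
Sorted largest to smallest: 61, 50, 28, 15, 8 bp.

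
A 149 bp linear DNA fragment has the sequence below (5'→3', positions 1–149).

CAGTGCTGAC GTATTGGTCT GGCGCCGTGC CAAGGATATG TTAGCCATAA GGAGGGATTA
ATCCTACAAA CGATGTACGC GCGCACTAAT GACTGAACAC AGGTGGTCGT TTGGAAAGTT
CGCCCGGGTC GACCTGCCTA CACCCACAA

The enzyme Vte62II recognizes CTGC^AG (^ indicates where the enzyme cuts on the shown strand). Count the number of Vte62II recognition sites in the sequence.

0

No occurrence of CTGCAG is present in the sequence.
Vte62II does not cut: 0 sites.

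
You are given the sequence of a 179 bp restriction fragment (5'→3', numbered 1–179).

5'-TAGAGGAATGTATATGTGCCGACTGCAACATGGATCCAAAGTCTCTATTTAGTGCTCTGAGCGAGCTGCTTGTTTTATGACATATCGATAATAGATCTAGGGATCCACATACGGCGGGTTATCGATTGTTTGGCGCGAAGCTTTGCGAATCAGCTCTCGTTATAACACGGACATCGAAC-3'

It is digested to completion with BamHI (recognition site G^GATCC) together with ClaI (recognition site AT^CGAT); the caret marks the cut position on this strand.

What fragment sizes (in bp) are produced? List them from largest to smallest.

57, 53, 32, 21, 16 bp

BamHI sites (GGATCC) start at positions 32, 101.
BamHI cuts after the first base of each site, so after positions 32, 101.
ClaI sites (ATCGAT) start at positions 84, 121.
ClaI cuts after base 2 of each site, so after positions 85, 122.
Combined cut positions: 32, 85, 101, 122.
Linear molecule, 4 cuts → 5 fragments:
  1–32 → 32 bp
  33–85 → 53 bp
  86–101 → 16 bp
  102–122 → 21 bp
  123–179 → 57 bp
Sorted largest to smallest: 57, 53, 32, 21, 16 bp.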